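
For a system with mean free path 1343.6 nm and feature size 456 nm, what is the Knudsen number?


Knudsen number Kn = lambda / L
Kn = 1343.6 / 456
Kn = 2.9465

2.9465


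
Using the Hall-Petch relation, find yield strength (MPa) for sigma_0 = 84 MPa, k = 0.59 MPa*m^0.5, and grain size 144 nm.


d = 144 nm = 1.44e-07 m
sqrt(d) = 0.0003794733
Hall-Petch contribution = k / sqrt(d) = 0.59 / 0.0003794733 = 1554.8 MPa
sigma = sigma_0 + k/sqrt(d) = 84 + 1554.8 = 1638.8 MPa

1638.8


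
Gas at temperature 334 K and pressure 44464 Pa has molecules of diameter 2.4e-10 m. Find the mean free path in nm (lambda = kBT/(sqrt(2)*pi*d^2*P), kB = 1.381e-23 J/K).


Mean free path: lambda = kB*T / (sqrt(2) * pi * d^2 * P)
lambda = 1.381e-23 * 334 / (sqrt(2) * pi * (2.4e-10)^2 * 44464)
lambda = 4.05363e-07 m
lambda = 405.36 nm

405.36


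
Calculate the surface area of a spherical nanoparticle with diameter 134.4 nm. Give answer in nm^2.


Radius r = 134.4/2 = 67.2 nm
Surface area SA = 4 * pi * r^2
SA = 4 * pi * (67.2)^2
SA = 56747.72 nm^2

56747.72


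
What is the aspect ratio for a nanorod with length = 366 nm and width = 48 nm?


Aspect ratio AR = length / diameter
AR = 366 / 48
AR = 7.62

7.62


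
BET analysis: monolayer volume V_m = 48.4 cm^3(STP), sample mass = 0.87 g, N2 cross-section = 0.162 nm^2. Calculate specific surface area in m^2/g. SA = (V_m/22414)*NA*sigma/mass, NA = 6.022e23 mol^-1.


Number of moles in monolayer = V_m / 22414 = 48.4 / 22414 = 0.00215936
Number of molecules = moles * NA = 0.00215936 * 6.022e23
SA = molecules * sigma / mass
SA = (48.4 / 22414) * 6.022e23 * 0.162e-18 / 0.87
SA = 242.1 m^2/g

242.1


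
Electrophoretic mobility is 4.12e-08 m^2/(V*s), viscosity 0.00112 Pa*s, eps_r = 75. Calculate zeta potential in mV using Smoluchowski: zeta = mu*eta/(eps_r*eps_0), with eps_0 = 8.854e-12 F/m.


Smoluchowski equation: zeta = mu * eta / (eps_r * eps_0)
zeta = 4.12e-08 * 0.00112 / (75 * 8.854e-12)
zeta = 0.069489 V = 69.49 mV

69.49


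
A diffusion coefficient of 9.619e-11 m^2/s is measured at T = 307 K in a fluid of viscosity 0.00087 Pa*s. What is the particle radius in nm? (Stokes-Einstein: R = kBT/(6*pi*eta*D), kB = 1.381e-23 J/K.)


Stokes-Einstein: R = kB*T / (6*pi*eta*D)
R = 1.381e-23 * 307 / (6 * pi * 0.00087 * 9.619e-11)
R = 2.68771e-09 m = 2.69 nm

2.69


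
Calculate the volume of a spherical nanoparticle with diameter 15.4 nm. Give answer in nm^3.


Radius r = 15.4/2 = 7.7 nm
Volume V = (4/3) * pi * r^3
V = (4/3) * pi * (7.7)^3
V = 1912.32 nm^3

1912.32


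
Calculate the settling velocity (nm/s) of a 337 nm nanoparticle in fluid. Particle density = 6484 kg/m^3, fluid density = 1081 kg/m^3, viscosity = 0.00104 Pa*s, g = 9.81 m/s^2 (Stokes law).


Radius R = 337/2 nm = 1.685e-07 m
Density difference = 6484 - 1081 = 5403 kg/m^3
v = 2 * R^2 * (rho_p - rho_f) * g / (9 * eta)
v = 2 * (1.685e-07)^2 * 5403 * 9.81 / (9 * 0.00104)
v = 3.21557e-07 m/s = 321.557 nm/s

321.557


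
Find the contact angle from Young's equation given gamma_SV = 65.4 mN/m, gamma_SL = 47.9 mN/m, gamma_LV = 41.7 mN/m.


cos(theta) = (gamma_SV - gamma_SL) / gamma_LV
cos(theta) = (65.4 - 47.9) / 41.7
cos(theta) = 0.419664
theta = arccos(0.419664) = 65.19 degrees

65.19


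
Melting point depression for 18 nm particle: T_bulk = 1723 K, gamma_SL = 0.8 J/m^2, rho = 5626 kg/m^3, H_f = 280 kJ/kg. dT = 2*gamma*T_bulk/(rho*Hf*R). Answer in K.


Radius R = 18/2 = 9 nm = 9e-09 m
Convert H_f = 280 kJ/kg = 280000 J/kg
dT = 2 * gamma_SL * T_bulk / (rho * H_f * R)
dT = 2 * 0.8 * 1723 / (5626 * 280000 * 9e-09)
dT = 194.4 K

194.4


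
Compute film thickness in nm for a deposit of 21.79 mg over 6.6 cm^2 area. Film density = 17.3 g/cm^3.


Convert: m = 21.79 mg = 2.1790e-05 kg, A = 6.6 cm^2 = 6.6000e-04 m^2, rho = 17.3 g/cm^3 = 17300 kg/m^3
t = m / (A * rho)
t = 2.1790e-05 / (6.6000e-04 * 17300)
t = 1.9084e-06 m = 1908.4 nm

1908.4


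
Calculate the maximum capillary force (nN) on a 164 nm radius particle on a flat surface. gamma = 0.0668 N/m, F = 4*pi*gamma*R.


Convert radius: R = 164 nm = 1.64e-07 m
F = 4 * pi * gamma * R
F = 4 * pi * 0.0668 * 1.64e-07
F = 1.37667e-07 N = 137.6671 nN

137.6671


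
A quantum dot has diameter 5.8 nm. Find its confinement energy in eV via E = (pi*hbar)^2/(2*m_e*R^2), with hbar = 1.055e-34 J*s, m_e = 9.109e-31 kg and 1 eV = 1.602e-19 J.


Radius R = 5.8/2 = 2.9 nm = 2.9e-09 m
E = (pi * 1.055e-34)^2 / (2 * 9.109e-31 * (2.9e-09)^2)
E(J) = 7.16982e-21
E = E(J) / 1.602e-19 = 0.0448 eV

0.0448


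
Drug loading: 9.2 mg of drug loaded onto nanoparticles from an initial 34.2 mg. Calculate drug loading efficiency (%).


Drug loading efficiency = (drug loaded / drug initial) * 100
DLE = 9.2 / 34.2 * 100
DLE = 0.269 * 100
DLE = 26.9%

26.9


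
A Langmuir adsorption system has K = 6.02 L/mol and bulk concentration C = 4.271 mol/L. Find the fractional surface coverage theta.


Langmuir isotherm: theta = K*C / (1 + K*C)
K*C = 6.02 * 4.271 = 25.71142
theta = 25.71142 / (1 + 25.71142) = 25.71142 / 26.71142
theta = 0.9626

0.9626


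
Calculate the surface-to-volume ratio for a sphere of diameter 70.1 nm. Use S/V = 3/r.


Radius r = 70.1/2 = 35.05 nm
S/V = 3 / r = 3 / 35.05
S/V = 0.0856 nm^-1

0.0856


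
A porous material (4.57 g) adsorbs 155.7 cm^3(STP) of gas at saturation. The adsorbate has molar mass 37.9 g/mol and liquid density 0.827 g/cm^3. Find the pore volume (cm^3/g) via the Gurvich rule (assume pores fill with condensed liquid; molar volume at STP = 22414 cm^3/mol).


Moles adsorbed n = V_ads / 22414 = 155.7 / 22414 = 6.946551e-03 mol
Liquid volume V_liq = n * M / rho_liq = 6.946551e-03 * 37.9 / 0.827 = 0.31835 cm^3
Specific pore volume V_pore = V_liq / m_sample = 0.31835 / 4.57
V_pore = 0.0697 cm^3/g

0.0697


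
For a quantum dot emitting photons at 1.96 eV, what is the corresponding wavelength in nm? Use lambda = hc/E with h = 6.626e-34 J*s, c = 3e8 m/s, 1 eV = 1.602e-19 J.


Convert energy: E = 1.96 eV = 1.96 * 1.602e-19 = 3.13992e-19 J
lambda = h*c / E = 6.626e-34 * 3e8 / 3.13992e-19
lambda = 6.33073e-07 m = 633.1 nm

633.1


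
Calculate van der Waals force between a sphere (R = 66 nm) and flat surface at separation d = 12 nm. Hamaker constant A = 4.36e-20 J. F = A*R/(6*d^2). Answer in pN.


Convert to SI: R = 66 nm = 6.6e-08 m, d = 12 nm = 1.2e-08 m
F = A * R / (6 * d^2)
F = 4.36e-20 * 6.6e-08 / (6 * (1.2e-08)^2)
F = 3.33056e-12 N = 3.331 pN

3.331


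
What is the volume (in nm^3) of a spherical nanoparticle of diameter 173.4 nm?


Radius r = 173.4/2 = 86.7 nm
Volume V = (4/3) * pi * r^3
V = (4/3) * pi * (86.7)^3
V = 2729894.74 nm^3

2729894.74


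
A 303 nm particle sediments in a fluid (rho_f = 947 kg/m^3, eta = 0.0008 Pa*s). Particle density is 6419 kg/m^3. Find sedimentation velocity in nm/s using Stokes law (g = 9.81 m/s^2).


Radius R = 303/2 nm = 1.515e-07 m
Density difference = 6419 - 947 = 5472 kg/m^3
v = 2 * R^2 * (rho_p - rho_f) * g / (9 * eta)
v = 2 * (1.515e-07)^2 * 5472 * 9.81 / (9 * 0.0008)
v = 3.42246e-07 m/s = 342.2456 nm/s

342.2456


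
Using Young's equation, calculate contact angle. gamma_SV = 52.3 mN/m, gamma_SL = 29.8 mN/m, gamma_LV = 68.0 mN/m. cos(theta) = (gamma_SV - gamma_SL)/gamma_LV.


cos(theta) = (gamma_SV - gamma_SL) / gamma_LV
cos(theta) = (52.3 - 29.8) / 68.0
cos(theta) = 0.330882
theta = arccos(0.330882) = 70.68 degrees

70.68


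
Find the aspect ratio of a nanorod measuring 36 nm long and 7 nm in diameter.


Aspect ratio AR = length / diameter
AR = 36 / 7
AR = 5.14

5.14


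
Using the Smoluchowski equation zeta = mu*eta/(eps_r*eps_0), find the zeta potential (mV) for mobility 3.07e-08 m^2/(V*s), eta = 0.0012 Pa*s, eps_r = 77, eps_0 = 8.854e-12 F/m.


Smoluchowski equation: zeta = mu * eta / (eps_r * eps_0)
zeta = 3.07e-08 * 0.0012 / (77 * 8.854e-12)
zeta = 0.054037 V = 54.04 mV

54.04


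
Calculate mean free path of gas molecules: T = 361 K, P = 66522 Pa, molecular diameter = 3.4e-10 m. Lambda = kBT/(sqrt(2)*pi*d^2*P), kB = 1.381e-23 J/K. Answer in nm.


Mean free path: lambda = kB*T / (sqrt(2) * pi * d^2 * P)
lambda = 1.381e-23 * 361 / (sqrt(2) * pi * (3.4e-10)^2 * 66522)
lambda = 1.45919e-07 m
lambda = 145.92 nm

145.92


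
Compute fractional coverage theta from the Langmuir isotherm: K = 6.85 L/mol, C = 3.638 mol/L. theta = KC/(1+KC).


Langmuir isotherm: theta = K*C / (1 + K*C)
K*C = 6.85 * 3.638 = 24.9203
theta = 24.9203 / (1 + 24.9203) = 24.9203 / 25.9203
theta = 0.9614

0.9614


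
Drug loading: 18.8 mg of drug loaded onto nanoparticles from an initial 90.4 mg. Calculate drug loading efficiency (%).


Drug loading efficiency = (drug loaded / drug initial) * 100
DLE = 18.8 / 90.4 * 100
DLE = 0.208 * 100
DLE = 20.8%

20.8


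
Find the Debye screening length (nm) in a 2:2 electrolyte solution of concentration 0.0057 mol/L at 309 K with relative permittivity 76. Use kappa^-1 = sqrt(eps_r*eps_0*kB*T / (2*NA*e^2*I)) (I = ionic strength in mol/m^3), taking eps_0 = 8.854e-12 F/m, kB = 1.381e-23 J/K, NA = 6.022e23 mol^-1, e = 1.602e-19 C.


Ionic strength I = 0.0057 * 2^2 * 1000 = 22.8 mol/m^3
kappa^-1 = sqrt(76 * 8.854e-12 * 1.381e-23 * 309 / (2 * 6.022e23 * (1.602e-19)^2 * 22.8))
kappa^-1 = 2.019 nm

2.019


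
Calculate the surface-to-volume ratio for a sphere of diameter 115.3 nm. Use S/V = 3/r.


Radius r = 115.3/2 = 57.65 nm
S/V = 3 / r = 3 / 57.65
S/V = 0.052 nm^-1

0.052


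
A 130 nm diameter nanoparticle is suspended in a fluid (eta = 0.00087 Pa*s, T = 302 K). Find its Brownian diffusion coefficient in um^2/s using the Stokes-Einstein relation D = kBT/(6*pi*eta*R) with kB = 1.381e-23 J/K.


Radius R = 130/2 = 65 nm = 6.5e-08 m
D = kB*T / (6*pi*eta*R)
D = 1.381e-23 * 302 / (6 * pi * 0.00087 * 6.5e-08)
D = 3.91261e-12 m^2/s = 3.913 um^2/s

3.913


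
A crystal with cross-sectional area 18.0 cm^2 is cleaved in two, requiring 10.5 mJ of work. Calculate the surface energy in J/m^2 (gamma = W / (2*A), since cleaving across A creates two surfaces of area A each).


Convert: A = 18.0 cm^2 = 0.0018 m^2, W = 10.5 mJ = 0.0105 J
Cleaving exposes two faces of area A, so total new surface = 2*A and gamma = W / (2*A)
gamma = 0.0105 / (2 * 0.0018)
gamma = 2.917 J/m^2

2.917


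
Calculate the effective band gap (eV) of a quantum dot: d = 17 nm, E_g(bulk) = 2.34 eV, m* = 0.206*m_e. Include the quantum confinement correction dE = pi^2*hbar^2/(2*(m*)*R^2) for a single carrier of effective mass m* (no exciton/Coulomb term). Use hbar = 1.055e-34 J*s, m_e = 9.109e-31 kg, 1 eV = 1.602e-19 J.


Radius R = 17/2 nm = 8.5e-09 m
Confinement energy dE = pi^2 * hbar^2 / (2 * m_eff * m_e * R^2)
dE = pi^2 * (1.055e-34)^2 / (2 * 0.206 * 9.109e-31 * (8.5e-09)^2) J, divided by 1.602e-19 J/eV
dE = 0.0253 eV
Total band gap = E_g(bulk) + dE = 2.34 + 0.0253 = 2.3653 eV

2.3653


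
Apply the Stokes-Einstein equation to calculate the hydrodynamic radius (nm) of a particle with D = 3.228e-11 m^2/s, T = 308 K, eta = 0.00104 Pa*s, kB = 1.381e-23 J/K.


Stokes-Einstein: R = kB*T / (6*pi*eta*D)
R = 1.381e-23 * 308 / (6 * pi * 0.00104 * 3.228e-11)
R = 6.72166e-09 m = 6.72 nm

6.72


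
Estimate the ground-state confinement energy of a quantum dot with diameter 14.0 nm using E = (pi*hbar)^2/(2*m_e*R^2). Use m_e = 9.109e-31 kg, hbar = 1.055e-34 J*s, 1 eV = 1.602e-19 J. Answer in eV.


Radius R = 14.0/2 = 7 nm = 7e-09 m
E = (pi * 1.055e-34)^2 / (2 * 9.109e-31 * (7e-09)^2)
E(J) = 1.23057e-21
E = E(J) / 1.602e-19 = 0.0077 eV

0.0077


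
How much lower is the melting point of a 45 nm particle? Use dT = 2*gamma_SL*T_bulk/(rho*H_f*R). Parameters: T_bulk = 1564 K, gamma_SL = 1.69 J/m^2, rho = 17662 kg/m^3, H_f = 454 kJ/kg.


Radius R = 45/2 = 22.5 nm = 2.25e-08 m
Convert H_f = 454 kJ/kg = 454000 J/kg
dT = 2 * gamma_SL * T_bulk / (rho * H_f * R)
dT = 2 * 1.69 * 1564 / (17662 * 454000 * 2.25e-08)
dT = 29.3 K

29.3


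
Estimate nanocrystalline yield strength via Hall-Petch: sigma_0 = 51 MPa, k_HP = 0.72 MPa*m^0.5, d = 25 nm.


d = 25 nm = 2.5e-08 m
sqrt(d) = 0.0001581139
Hall-Petch contribution = k / sqrt(d) = 0.72 / 0.0001581139 = 4553.7 MPa
sigma = sigma_0 + k/sqrt(d) = 51 + 4553.7 = 4604.7 MPa

4604.7


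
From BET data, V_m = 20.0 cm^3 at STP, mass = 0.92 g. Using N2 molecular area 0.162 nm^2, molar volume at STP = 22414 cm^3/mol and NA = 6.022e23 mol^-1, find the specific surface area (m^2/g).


Number of moles in monolayer = V_m / 22414 = 20.0 / 22414 = 0.0008923
Number of molecules = moles * NA = 0.0008923 * 6.022e23
SA = molecules * sigma / mass
SA = (20.0 / 22414) * 6.022e23 * 0.162e-18 / 0.92
SA = 94.6 m^2/g

94.6


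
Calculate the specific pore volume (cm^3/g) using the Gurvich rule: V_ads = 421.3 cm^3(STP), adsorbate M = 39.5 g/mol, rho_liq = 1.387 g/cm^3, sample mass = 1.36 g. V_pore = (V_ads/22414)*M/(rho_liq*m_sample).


Moles adsorbed n = V_ads / 22414 = 421.3 / 22414 = 1.879629e-02 mol
Liquid volume V_liq = n * M / rho_liq = 1.879629e-02 * 39.5 / 1.387 = 0.53529 cm^3
Specific pore volume V_pore = V_liq / m_sample = 0.53529 / 1.36
V_pore = 0.3936 cm^3/g

0.3936


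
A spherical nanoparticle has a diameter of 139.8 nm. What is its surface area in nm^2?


Radius r = 139.8/2 = 69.9 nm
Surface area SA = 4 * pi * r^2
SA = 4 * pi * (69.9)^2
SA = 61399.41 nm^2

61399.41


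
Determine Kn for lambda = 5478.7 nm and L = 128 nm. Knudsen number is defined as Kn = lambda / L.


Knudsen number Kn = lambda / L
Kn = 5478.7 / 128
Kn = 42.8023

42.8023


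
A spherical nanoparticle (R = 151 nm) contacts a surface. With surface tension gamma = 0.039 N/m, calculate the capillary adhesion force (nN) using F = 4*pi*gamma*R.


Convert radius: R = 151 nm = 1.51e-07 m
F = 4 * pi * gamma * R
F = 4 * pi * 0.039 * 1.51e-07
F = 7.40034e-08 N = 74.0034 nN

74.0034


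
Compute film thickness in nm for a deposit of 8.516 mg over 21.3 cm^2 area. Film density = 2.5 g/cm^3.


Convert: m = 8.516 mg = 8.5160e-06 kg, A = 21.3 cm^2 = 2.1300e-03 m^2, rho = 2.5 g/cm^3 = 2500 kg/m^3
t = m / (A * rho)
t = 8.5160e-06 / (2.1300e-03 * 2500)
t = 1.5992e-06 m = 1599.2 nm

1599.2


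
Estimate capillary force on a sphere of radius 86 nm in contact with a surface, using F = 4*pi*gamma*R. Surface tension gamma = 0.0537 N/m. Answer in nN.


Convert radius: R = 86 nm = 8.6e-08 m
F = 4 * pi * gamma * R
F = 4 * pi * 0.0537 * 8.6e-08
F = 5.8034e-08 N = 58.034 nN

58.034


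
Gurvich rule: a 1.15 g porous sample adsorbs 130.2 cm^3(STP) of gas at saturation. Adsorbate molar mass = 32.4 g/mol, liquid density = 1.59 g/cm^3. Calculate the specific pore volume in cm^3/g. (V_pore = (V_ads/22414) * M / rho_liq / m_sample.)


Moles adsorbed n = V_ads / 22414 = 130.2 / 22414 = 5.808869e-03 mol
Liquid volume V_liq = n * M / rho_liq = 5.808869e-03 * 32.4 / 1.59 = 0.11837 cm^3
Specific pore volume V_pore = V_liq / m_sample = 0.11837 / 1.15
V_pore = 0.1029 cm^3/g

0.1029


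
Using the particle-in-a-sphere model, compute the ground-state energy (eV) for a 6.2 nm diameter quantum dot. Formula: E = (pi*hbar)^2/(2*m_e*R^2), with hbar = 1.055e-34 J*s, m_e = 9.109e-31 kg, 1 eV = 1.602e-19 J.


Radius R = 6.2/2 = 3.1 nm = 3.1e-09 m
E = (pi * 1.055e-34)^2 / (2 * 9.109e-31 * (3.1e-09)^2)
E(J) = 6.27452e-21
E = E(J) / 1.602e-19 = 0.0392 eV

0.0392


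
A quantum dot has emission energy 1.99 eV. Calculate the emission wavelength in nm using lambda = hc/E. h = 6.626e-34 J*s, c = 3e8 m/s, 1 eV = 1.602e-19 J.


Convert energy: E = 1.99 eV = 1.99 * 1.602e-19 = 3.18798e-19 J
lambda = h*c / E = 6.626e-34 * 3e8 / 3.18798e-19
lambda = 6.2353e-07 m = 623.5 nm

623.5


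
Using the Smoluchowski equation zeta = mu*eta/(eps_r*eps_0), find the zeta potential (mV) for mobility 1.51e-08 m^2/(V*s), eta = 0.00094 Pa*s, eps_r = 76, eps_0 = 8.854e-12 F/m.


Smoluchowski equation: zeta = mu * eta / (eps_r * eps_0)
zeta = 1.51e-08 * 0.00094 / (76 * 8.854e-12)
zeta = 0.021094 V = 21.09 mV

21.09


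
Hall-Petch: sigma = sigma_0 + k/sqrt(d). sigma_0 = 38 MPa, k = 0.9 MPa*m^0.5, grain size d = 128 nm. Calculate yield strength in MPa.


d = 128 nm = 1.28e-07 m
sqrt(d) = 0.0003577709
Hall-Petch contribution = k / sqrt(d) = 0.9 / 0.0003577709 = 2515.6 MPa
sigma = sigma_0 + k/sqrt(d) = 38 + 2515.6 = 2553.6 MPa

2553.6


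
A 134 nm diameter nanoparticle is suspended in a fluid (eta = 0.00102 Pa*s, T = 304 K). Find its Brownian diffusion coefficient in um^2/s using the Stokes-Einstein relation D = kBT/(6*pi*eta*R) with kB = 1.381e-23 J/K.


Radius R = 134/2 = 67 nm = 6.7e-08 m
D = kB*T / (6*pi*eta*R)
D = 1.381e-23 * 304 / (6 * pi * 0.00102 * 6.7e-08)
D = 3.25905e-12 m^2/s = 3.259 um^2/s

3.259


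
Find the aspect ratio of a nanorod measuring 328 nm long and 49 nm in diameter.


Aspect ratio AR = length / diameter
AR = 328 / 49
AR = 6.69

6.69


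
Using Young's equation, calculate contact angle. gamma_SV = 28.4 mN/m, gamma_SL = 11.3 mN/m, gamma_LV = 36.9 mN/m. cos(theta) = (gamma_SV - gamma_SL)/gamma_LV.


cos(theta) = (gamma_SV - gamma_SL) / gamma_LV
cos(theta) = (28.4 - 11.3) / 36.9
cos(theta) = 0.463415
theta = arccos(0.463415) = 62.39 degrees

62.39


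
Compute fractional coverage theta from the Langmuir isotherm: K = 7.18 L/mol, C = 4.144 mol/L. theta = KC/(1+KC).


Langmuir isotherm: theta = K*C / (1 + K*C)
K*C = 7.18 * 4.144 = 29.75392
theta = 29.75392 / (1 + 29.75392) = 29.75392 / 30.75392
theta = 0.9675

0.9675


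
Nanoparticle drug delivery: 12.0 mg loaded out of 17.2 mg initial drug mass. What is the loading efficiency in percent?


Drug loading efficiency = (drug loaded / drug initial) * 100
DLE = 12.0 / 17.2 * 100
DLE = 0.6977 * 100
DLE = 69.77%

69.77


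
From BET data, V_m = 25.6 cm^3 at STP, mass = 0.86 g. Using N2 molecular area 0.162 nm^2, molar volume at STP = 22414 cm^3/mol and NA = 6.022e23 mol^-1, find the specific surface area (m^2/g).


Number of moles in monolayer = V_m / 22414 = 25.6 / 22414 = 0.00114214
Number of molecules = moles * NA = 0.00114214 * 6.022e23
SA = molecules * sigma / mass
SA = (25.6 / 22414) * 6.022e23 * 0.162e-18 / 0.86
SA = 129.6 m^2/g

129.6


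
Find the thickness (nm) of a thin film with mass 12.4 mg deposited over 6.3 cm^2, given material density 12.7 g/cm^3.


Convert: m = 12.4 mg = 1.2400e-05 kg, A = 6.3 cm^2 = 6.3000e-04 m^2, rho = 12.7 g/cm^3 = 12700 kg/m^3
t = m / (A * rho)
t = 1.2400e-05 / (6.3000e-04 * 12700)
t = 1.5498e-06 m = 1549.8 nm

1549.8


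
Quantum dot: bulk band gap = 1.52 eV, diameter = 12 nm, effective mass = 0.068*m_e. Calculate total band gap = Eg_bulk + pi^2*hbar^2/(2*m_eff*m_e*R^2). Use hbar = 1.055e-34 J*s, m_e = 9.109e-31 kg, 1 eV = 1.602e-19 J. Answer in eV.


Radius R = 12/2 nm = 6e-09 m
Confinement energy dE = pi^2 * hbar^2 / (2 * m_eff * m_e * R^2)
dE = pi^2 * (1.055e-34)^2 / (2 * 0.068 * 9.109e-31 * (6e-09)^2) J, divided by 1.602e-19 J/eV
dE = 0.1538 eV
Total band gap = E_g(bulk) + dE = 1.52 + 0.1538 = 1.6738 eV

1.6738


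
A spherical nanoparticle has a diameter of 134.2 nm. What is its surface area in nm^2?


Radius r = 134.2/2 = 67.1 nm
Surface area SA = 4 * pi * r^2
SA = 4 * pi * (67.1)^2
SA = 56578.95 nm^2

56578.95


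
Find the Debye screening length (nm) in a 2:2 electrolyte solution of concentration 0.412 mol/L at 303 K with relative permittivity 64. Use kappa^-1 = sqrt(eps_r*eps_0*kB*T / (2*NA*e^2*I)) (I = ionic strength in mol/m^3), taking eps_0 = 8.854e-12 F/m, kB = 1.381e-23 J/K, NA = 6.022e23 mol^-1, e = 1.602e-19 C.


Ionic strength I = 0.412 * 2^2 * 1000 = 1648 mol/m^3
kappa^-1 = sqrt(64 * 8.854e-12 * 1.381e-23 * 303 / (2 * 6.022e23 * (1.602e-19)^2 * 1648))
kappa^-1 = 0.216 nm

0.216


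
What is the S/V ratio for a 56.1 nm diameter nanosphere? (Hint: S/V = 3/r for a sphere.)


Radius r = 56.1/2 = 28.05 nm
S/V = 3 / r = 3 / 28.05
S/V = 0.107 nm^-1

0.107


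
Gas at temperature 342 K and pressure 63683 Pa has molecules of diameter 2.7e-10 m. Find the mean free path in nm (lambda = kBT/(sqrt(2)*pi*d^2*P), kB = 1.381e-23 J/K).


Mean free path: lambda = kB*T / (sqrt(2) * pi * d^2 * P)
lambda = 1.381e-23 * 342 / (sqrt(2) * pi * (2.7e-10)^2 * 63683)
lambda = 2.28983e-07 m
lambda = 228.98 nm

228.98


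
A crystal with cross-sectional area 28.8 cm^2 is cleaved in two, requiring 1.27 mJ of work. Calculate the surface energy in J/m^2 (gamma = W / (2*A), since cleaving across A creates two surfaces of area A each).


Convert: A = 28.8 cm^2 = 0.00288 m^2, W = 1.27 mJ = 0.00127 J
Cleaving exposes two faces of area A, so total new surface = 2*A and gamma = W / (2*A)
gamma = 0.00127 / (2 * 0.00288)
gamma = 0.22 J/m^2

0.22


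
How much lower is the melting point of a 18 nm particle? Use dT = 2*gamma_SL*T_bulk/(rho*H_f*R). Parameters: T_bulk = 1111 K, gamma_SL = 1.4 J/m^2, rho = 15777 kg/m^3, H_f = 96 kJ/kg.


Radius R = 18/2 = 9 nm = 9e-09 m
Convert H_f = 96 kJ/kg = 96000 J/kg
dT = 2 * gamma_SL * T_bulk / (rho * H_f * R)
dT = 2 * 1.4 * 1111 / (15777 * 96000 * 9e-09)
dT = 228.2 K

228.2


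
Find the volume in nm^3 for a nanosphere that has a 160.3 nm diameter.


Radius r = 160.3/2 = 80.15 nm
Volume V = (4/3) * pi * r^3
V = (4/3) * pi * (80.15)^3
V = 2156746.93 nm^3

2156746.93


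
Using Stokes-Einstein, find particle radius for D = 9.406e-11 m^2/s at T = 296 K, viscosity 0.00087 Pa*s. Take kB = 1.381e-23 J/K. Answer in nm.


Stokes-Einstein: R = kB*T / (6*pi*eta*D)
R = 1.381e-23 * 296 / (6 * pi * 0.00087 * 9.406e-11)
R = 2.65009e-09 m = 2.65 nm

2.65


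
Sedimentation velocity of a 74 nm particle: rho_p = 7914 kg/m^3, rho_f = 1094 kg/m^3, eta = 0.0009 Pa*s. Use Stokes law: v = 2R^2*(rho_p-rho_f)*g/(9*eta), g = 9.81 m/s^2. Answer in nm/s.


Radius R = 74/2 nm = 3.7e-08 m
Density difference = 7914 - 1094 = 6820 kg/m^3
v = 2 * R^2 * (rho_p - rho_f) * g / (9 * eta)
v = 2 * (3.7e-08)^2 * 6820 * 9.81 / (9 * 0.0009)
v = 2.26153e-08 m/s = 22.6153 nm/s

22.6153


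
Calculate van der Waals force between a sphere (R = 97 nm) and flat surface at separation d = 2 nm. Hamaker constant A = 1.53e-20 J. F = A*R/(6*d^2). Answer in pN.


Convert to SI: R = 97 nm = 9.7e-08 m, d = 2 nm = 2e-09 m
F = A * R / (6 * d^2)
F = 1.53e-20 * 9.7e-08 / (6 * (2e-09)^2)
F = 6.18375e-11 N = 61.837 pN

61.837


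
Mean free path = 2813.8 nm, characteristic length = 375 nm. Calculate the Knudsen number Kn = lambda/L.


Knudsen number Kn = lambda / L
Kn = 2813.8 / 375
Kn = 7.5035

7.5035


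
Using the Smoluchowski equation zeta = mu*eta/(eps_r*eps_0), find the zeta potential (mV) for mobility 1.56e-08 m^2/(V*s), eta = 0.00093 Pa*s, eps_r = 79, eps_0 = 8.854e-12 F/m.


Smoluchowski equation: zeta = mu * eta / (eps_r * eps_0)
zeta = 1.56e-08 * 0.00093 / (79 * 8.854e-12)
zeta = 0.020742 V = 20.74 mV

20.74


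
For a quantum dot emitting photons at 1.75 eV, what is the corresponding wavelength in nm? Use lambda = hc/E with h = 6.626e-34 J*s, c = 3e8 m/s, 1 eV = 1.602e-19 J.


Convert energy: E = 1.75 eV = 1.75 * 1.602e-19 = 2.8035e-19 J
lambda = h*c / E = 6.626e-34 * 3e8 / 2.8035e-19
lambda = 7.09042e-07 m = 709.0 nm

709.0


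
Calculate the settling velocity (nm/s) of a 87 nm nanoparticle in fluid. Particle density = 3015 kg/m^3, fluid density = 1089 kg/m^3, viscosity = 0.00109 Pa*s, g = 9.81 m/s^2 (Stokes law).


Radius R = 87/2 nm = 4.35e-08 m
Density difference = 3015 - 1089 = 1926 kg/m^3
v = 2 * R^2 * (rho_p - rho_f) * g / (9 * eta)
v = 2 * (4.35e-08)^2 * 1926 * 9.81 / (9 * 0.00109)
v = 7.28895e-09 m/s = 7.2889 nm/s

7.2889


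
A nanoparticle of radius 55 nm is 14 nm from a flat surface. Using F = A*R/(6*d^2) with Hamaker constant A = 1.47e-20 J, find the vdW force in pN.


Convert to SI: R = 55 nm = 5.5e-08 m, d = 14 nm = 1.4e-08 m
F = A * R / (6 * d^2)
F = 1.47e-20 * 5.5e-08 / (6 * (1.4e-08)^2)
F = 6.875e-13 N = 0.688 pN

0.688


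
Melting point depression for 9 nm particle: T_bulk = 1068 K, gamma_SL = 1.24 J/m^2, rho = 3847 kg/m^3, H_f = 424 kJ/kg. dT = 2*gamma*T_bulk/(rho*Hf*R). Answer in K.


Radius R = 9/2 = 4.5 nm = 4.5e-09 m
Convert H_f = 424 kJ/kg = 424000 J/kg
dT = 2 * gamma_SL * T_bulk / (rho * H_f * R)
dT = 2 * 1.24 * 1068 / (3847 * 424000 * 4.5e-09)
dT = 360.8 K

360.8


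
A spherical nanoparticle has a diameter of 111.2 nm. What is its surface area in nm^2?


Radius r = 111.2/2 = 55.6 nm
Surface area SA = 4 * pi * r^2
SA = 4 * pi * (55.6)^2
SA = 38847.18 nm^2

38847.18


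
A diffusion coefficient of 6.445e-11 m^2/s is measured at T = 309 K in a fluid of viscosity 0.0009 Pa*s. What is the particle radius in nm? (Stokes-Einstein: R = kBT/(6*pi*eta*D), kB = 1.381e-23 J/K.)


Stokes-Einstein: R = kB*T / (6*pi*eta*D)
R = 1.381e-23 * 309 / (6 * pi * 0.0009 * 6.445e-11)
R = 3.90288e-09 m = 3.9 nm

3.9


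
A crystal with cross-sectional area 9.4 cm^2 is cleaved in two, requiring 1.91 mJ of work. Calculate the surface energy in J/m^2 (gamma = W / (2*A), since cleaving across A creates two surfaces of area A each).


Convert: A = 9.4 cm^2 = 0.00094 m^2, W = 1.91 mJ = 0.00191 J
Cleaving exposes two faces of area A, so total new surface = 2*A and gamma = W / (2*A)
gamma = 0.00191 / (2 * 0.00094)
gamma = 1.016 J/m^2

1.016


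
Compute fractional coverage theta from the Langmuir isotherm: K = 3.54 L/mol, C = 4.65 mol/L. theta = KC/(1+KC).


Langmuir isotherm: theta = K*C / (1 + K*C)
K*C = 3.54 * 4.65 = 16.461
theta = 16.461 / (1 + 16.461) = 16.461 / 17.461
theta = 0.9427

0.9427


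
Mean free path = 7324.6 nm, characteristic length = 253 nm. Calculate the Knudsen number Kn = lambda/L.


Knudsen number Kn = lambda / L
Kn = 7324.6 / 253
Kn = 28.951

28.951


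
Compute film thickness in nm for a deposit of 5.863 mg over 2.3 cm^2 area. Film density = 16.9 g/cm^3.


Convert: m = 5.863 mg = 5.8630e-06 kg, A = 2.3 cm^2 = 2.3000e-04 m^2, rho = 16.9 g/cm^3 = 16900 kg/m^3
t = m / (A * rho)
t = 5.8630e-06 / (2.3000e-04 * 16900)
t = 1.5084e-06 m = 1508.4 nm

1508.4


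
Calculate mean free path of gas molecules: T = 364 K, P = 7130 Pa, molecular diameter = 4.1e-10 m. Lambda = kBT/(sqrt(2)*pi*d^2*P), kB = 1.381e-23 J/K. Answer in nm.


Mean free path: lambda = kB*T / (sqrt(2) * pi * d^2 * P)
lambda = 1.381e-23 * 364 / (sqrt(2) * pi * (4.1e-10)^2 * 7130)
lambda = 9.44002e-07 m
lambda = 944.0 nm

944.0


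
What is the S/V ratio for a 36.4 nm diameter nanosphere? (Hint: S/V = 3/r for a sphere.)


Radius r = 36.4/2 = 18.2 nm
S/V = 3 / r = 3 / 18.2
S/V = 0.1648 nm^-1

0.1648


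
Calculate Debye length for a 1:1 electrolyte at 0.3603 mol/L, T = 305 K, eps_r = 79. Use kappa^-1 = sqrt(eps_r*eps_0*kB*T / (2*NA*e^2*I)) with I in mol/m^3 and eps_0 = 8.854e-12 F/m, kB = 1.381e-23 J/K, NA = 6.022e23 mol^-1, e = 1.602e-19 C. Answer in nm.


Ionic strength I = 0.3603 * 1^2 * 1000 = 360.3 mol/m^3
kappa^-1 = sqrt(79 * 8.854e-12 * 1.381e-23 * 305 / (2 * 6.022e23 * (1.602e-19)^2 * 360.3))
kappa^-1 = 0.514 nm

0.514


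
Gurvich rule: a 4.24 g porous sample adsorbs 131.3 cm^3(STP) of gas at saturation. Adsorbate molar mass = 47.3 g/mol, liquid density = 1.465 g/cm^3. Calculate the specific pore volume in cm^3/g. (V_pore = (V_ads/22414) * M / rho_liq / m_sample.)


Moles adsorbed n = V_ads / 22414 = 131.3 / 22414 = 5.857946e-03 mol
Liquid volume V_liq = n * M / rho_liq = 5.857946e-03 * 47.3 / 1.465 = 0.18913 cm^3
Specific pore volume V_pore = V_liq / m_sample = 0.18913 / 4.24
V_pore = 0.0446 cm^3/g

0.0446


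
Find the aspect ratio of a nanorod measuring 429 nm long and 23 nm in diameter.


Aspect ratio AR = length / diameter
AR = 429 / 23
AR = 18.65

18.65


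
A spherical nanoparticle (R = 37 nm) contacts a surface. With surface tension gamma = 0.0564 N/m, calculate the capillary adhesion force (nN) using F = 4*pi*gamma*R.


Convert radius: R = 37 nm = 3.7e-08 m
F = 4 * pi * gamma * R
F = 4 * pi * 0.0564 * 3.7e-08
F = 2.62235e-08 N = 26.2235 nN

26.2235


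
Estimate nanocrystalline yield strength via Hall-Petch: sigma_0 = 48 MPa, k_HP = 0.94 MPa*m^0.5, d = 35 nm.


d = 35 nm = 3.5e-08 m
sqrt(d) = 0.0001870829
Hall-Petch contribution = k / sqrt(d) = 0.94 / 0.0001870829 = 5024.5 MPa
sigma = sigma_0 + k/sqrt(d) = 48 + 5024.5 = 5072.5 MPa

5072.5


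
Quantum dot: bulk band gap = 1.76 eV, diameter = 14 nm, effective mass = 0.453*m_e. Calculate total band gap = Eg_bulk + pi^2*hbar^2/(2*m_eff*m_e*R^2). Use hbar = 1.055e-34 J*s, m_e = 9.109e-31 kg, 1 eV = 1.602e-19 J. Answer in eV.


Radius R = 14/2 nm = 7e-09 m
Confinement energy dE = pi^2 * hbar^2 / (2 * m_eff * m_e * R^2)
dE = pi^2 * (1.055e-34)^2 / (2 * 0.453 * 9.109e-31 * (7e-09)^2) J, divided by 1.602e-19 J/eV
dE = 0.017 eV
Total band gap = E_g(bulk) + dE = 1.76 + 0.017 = 1.777 eV

1.777


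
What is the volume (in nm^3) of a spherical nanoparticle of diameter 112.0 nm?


Radius r = 112.0/2 = 56 nm
Volume V = (4/3) * pi * r^3
V = (4/3) * pi * (56)^3
V = 735618.58 nm^3

735618.58


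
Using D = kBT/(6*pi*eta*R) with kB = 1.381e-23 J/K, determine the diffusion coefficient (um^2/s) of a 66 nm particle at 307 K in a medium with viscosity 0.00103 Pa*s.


Radius R = 66/2 = 33 nm = 3.3e-08 m
D = kB*T / (6*pi*eta*R)
D = 1.381e-23 * 307 / (6 * pi * 0.00103 * 3.3e-08)
D = 6.61728e-12 m^2/s = 6.617 um^2/s

6.617


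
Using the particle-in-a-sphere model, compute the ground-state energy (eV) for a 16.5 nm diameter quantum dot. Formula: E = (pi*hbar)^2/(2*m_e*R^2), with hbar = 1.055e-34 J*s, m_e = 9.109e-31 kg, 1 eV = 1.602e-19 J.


Radius R = 16.5/2 = 8.25 nm = 8.25e-09 m
E = (pi * 1.055e-34)^2 / (2 * 9.109e-31 * (8.25e-09)^2)
E(J) = 8.85923e-22
E = E(J) / 1.602e-19 = 0.0055 eV

0.0055


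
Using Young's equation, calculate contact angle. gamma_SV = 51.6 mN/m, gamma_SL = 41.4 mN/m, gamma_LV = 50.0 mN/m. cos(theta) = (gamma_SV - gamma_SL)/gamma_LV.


cos(theta) = (gamma_SV - gamma_SL) / gamma_LV
cos(theta) = (51.6 - 41.4) / 50.0
cos(theta) = 0.204
theta = arccos(0.204) = 78.23 degrees

78.23


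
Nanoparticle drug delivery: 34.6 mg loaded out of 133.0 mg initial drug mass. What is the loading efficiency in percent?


Drug loading efficiency = (drug loaded / drug initial) * 100
DLE = 34.6 / 133.0 * 100
DLE = 0.2602 * 100
DLE = 26.02%

26.02


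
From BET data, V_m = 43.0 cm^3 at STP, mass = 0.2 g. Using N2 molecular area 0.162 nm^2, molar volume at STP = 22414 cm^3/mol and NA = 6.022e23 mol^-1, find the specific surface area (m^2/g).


Number of moles in monolayer = V_m / 22414 = 43.0 / 22414 = 0.00191844
Number of molecules = moles * NA = 0.00191844 * 6.022e23
SA = molecules * sigma / mass
SA = (43.0 / 22414) * 6.022e23 * 0.162e-18 / 0.2
SA = 935.8 m^2/g

935.8


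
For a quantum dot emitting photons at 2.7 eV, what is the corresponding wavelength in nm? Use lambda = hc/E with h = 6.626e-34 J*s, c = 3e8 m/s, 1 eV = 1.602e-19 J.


Convert energy: E = 2.7 eV = 2.7 * 1.602e-19 = 4.3254e-19 J
lambda = h*c / E = 6.626e-34 * 3e8 / 4.3254e-19
lambda = 4.59564e-07 m = 459.6 nm

459.6


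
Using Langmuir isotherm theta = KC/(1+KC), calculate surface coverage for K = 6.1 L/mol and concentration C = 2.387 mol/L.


Langmuir isotherm: theta = K*C / (1 + K*C)
K*C = 6.1 * 2.387 = 14.5607
theta = 14.5607 / (1 + 14.5607) = 14.5607 / 15.5607
theta = 0.9357

0.9357


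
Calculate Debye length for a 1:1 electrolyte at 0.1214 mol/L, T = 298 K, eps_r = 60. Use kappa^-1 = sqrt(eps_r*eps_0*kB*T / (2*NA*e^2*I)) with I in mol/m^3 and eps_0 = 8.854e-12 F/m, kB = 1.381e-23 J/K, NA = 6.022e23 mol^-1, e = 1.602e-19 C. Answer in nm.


Ionic strength I = 0.1214 * 1^2 * 1000 = 121.4 mol/m^3
kappa^-1 = sqrt(60 * 8.854e-12 * 1.381e-23 * 298 / (2 * 6.022e23 * (1.602e-19)^2 * 121.4))
kappa^-1 = 0.763 nm

0.763


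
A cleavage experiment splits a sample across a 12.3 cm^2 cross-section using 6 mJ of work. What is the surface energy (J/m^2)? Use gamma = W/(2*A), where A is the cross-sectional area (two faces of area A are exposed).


Convert: A = 12.3 cm^2 = 0.00123 m^2, W = 6 mJ = 0.006 J
Cleaving exposes two faces of area A, so total new surface = 2*A and gamma = W / (2*A)
gamma = 0.006 / (2 * 0.00123)
gamma = 2.439 J/m^2

2.439


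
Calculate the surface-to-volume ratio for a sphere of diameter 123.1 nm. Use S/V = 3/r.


Radius r = 123.1/2 = 61.55 nm
S/V = 3 / r = 3 / 61.55
S/V = 0.0487 nm^-1

0.0487


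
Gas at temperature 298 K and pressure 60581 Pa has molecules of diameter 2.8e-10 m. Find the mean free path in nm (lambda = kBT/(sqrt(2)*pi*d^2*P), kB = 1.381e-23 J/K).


Mean free path: lambda = kB*T / (sqrt(2) * pi * d^2 * P)
lambda = 1.381e-23 * 298 / (sqrt(2) * pi * (2.8e-10)^2 * 60581)
lambda = 1.95026e-07 m
lambda = 195.03 nm

195.03


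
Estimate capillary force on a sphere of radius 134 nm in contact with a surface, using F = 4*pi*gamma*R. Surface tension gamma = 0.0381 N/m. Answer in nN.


Convert radius: R = 134 nm = 1.34e-07 m
F = 4 * pi * gamma * R
F = 4 * pi * 0.0381 * 1.34e-07
F = 6.41563e-08 N = 64.1563 nN

64.1563


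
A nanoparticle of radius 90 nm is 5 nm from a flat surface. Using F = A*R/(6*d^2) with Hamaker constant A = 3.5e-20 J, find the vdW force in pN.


Convert to SI: R = 90 nm = 9e-08 m, d = 5 nm = 5e-09 m
F = A * R / (6 * d^2)
F = 3.5e-20 * 9e-08 / (6 * (5e-09)^2)
F = 2.1e-11 N = 21.0 pN

21.0


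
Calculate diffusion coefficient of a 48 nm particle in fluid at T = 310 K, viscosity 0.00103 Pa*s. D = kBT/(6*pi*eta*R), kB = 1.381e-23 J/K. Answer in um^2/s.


Radius R = 48/2 = 24 nm = 2.4e-08 m
D = kB*T / (6*pi*eta*R)
D = 1.381e-23 * 310 / (6 * pi * 0.00103 * 2.4e-08)
D = 9.18768e-12 m^2/s = 9.188 um^2/s

9.188


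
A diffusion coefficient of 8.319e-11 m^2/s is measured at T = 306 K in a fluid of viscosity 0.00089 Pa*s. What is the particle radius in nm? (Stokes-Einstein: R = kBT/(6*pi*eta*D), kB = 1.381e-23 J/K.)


Stokes-Einstein: R = kB*T / (6*pi*eta*D)
R = 1.381e-23 * 306 / (6 * pi * 0.00089 * 8.319e-11)
R = 3.02798e-09 m = 3.03 nm

3.03


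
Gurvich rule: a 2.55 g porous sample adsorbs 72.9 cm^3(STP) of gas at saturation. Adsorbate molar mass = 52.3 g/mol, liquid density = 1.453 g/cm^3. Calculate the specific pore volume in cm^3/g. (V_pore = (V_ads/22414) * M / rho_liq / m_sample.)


Moles adsorbed n = V_ads / 22414 = 72.9 / 22414 = 3.252432e-03 mol
Liquid volume V_liq = n * M / rho_liq = 3.252432e-03 * 52.3 / 1.453 = 0.11707 cm^3
Specific pore volume V_pore = V_liq / m_sample = 0.11707 / 2.55
V_pore = 0.0459 cm^3/g

0.0459


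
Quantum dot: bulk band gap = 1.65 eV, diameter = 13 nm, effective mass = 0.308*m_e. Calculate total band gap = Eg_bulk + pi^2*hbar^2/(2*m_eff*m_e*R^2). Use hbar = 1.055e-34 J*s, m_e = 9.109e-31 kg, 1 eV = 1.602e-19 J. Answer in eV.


Radius R = 13/2 nm = 6.5e-09 m
Confinement energy dE = pi^2 * hbar^2 / (2 * m_eff * m_e * R^2)
dE = pi^2 * (1.055e-34)^2 / (2 * 0.308 * 9.109e-31 * (6.5e-09)^2) J, divided by 1.602e-19 J/eV
dE = 0.0289 eV
Total band gap = E_g(bulk) + dE = 1.65 + 0.0289 = 1.6789 eV

1.6789


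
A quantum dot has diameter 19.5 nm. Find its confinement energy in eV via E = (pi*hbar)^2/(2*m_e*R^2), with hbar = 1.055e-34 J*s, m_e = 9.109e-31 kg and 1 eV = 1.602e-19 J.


Radius R = 19.5/2 = 9.75 nm = 9.75e-09 m
E = (pi * 1.055e-34)^2 / (2 * 9.109e-31 * (9.75e-09)^2)
E(J) = 6.343e-22
E = E(J) / 1.602e-19 = 0.004 eV

0.004


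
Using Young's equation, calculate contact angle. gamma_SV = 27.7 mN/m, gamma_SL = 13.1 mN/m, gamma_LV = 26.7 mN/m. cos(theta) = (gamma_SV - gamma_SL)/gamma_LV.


cos(theta) = (gamma_SV - gamma_SL) / gamma_LV
cos(theta) = (27.7 - 13.1) / 26.7
cos(theta) = 0.546816
theta = arccos(0.546816) = 56.85 degrees

56.85


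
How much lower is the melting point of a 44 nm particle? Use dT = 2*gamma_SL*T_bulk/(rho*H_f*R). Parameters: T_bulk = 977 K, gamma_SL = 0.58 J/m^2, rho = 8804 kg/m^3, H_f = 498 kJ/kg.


Radius R = 44/2 = 22 nm = 2.2e-08 m
Convert H_f = 498 kJ/kg = 498000 J/kg
dT = 2 * gamma_SL * T_bulk / (rho * H_f * R)
dT = 2 * 0.58 * 977 / (8804 * 498000 * 2.2e-08)
dT = 11.7 K

11.7


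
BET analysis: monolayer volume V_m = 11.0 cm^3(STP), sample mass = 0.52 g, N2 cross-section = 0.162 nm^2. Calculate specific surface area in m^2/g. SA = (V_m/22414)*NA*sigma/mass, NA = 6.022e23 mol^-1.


Number of moles in monolayer = V_m / 22414 = 11.0 / 22414 = 0.00049076
Number of molecules = moles * NA = 0.00049076 * 6.022e23
SA = molecules * sigma / mass
SA = (11.0 / 22414) * 6.022e23 * 0.162e-18 / 0.52
SA = 92.1 m^2/g

92.1


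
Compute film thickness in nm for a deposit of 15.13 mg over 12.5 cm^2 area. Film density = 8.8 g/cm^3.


Convert: m = 15.13 mg = 1.5130e-05 kg, A = 12.5 cm^2 = 1.2500e-03 m^2, rho = 8.8 g/cm^3 = 8800 kg/m^3
t = m / (A * rho)
t = 1.5130e-05 / (1.2500e-03 * 8800)
t = 1.3755e-06 m = 1375.5 nm

1375.5


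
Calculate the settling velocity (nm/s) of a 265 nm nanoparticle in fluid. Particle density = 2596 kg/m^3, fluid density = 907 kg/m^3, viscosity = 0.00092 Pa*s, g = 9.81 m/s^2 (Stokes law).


Radius R = 265/2 nm = 1.325e-07 m
Density difference = 2596 - 907 = 1689 kg/m^3
v = 2 * R^2 * (rho_p - rho_f) * g / (9 * eta)
v = 2 * (1.325e-07)^2 * 1689 * 9.81 / (9 * 0.00092)
v = 7.02635e-08 m/s = 70.2635 nm/s

70.2635


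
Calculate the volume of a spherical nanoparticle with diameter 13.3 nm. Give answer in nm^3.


Radius r = 13.3/2 = 6.65 nm
Volume V = (4/3) * pi * r^3
V = (4/3) * pi * (6.65)^3
V = 1231.84 nm^3

1231.84


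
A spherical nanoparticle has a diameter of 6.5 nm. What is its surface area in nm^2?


Radius r = 6.5/2 = 3.25 nm
Surface area SA = 4 * pi * r^2
SA = 4 * pi * (3.25)^2
SA = 132.73 nm^2

132.73


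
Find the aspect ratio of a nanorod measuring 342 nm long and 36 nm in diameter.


Aspect ratio AR = length / diameter
AR = 342 / 36
AR = 9.5

9.5


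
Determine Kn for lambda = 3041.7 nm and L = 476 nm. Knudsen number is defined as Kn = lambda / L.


Knudsen number Kn = lambda / L
Kn = 3041.7 / 476
Kn = 6.3901

6.3901


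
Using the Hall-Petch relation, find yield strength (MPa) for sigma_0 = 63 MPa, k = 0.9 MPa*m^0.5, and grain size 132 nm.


d = 132 nm = 1.32e-07 m
sqrt(d) = 0.000363318
Hall-Petch contribution = k / sqrt(d) = 0.9 / 0.000363318 = 2477.2 MPa
sigma = sigma_0 + k/sqrt(d) = 63 + 2477.2 = 2540.2 MPa

2540.2


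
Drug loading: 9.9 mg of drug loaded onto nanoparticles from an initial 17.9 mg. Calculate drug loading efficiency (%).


Drug loading efficiency = (drug loaded / drug initial) * 100
DLE = 9.9 / 17.9 * 100
DLE = 0.5531 * 100
DLE = 55.31%

55.31


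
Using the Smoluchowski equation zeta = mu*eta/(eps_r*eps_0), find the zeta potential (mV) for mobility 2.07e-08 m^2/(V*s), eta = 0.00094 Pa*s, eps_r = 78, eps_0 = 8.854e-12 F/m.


Smoluchowski equation: zeta = mu * eta / (eps_r * eps_0)
zeta = 2.07e-08 * 0.00094 / (78 * 8.854e-12)
zeta = 0.028175 V = 28.18 mV

28.18


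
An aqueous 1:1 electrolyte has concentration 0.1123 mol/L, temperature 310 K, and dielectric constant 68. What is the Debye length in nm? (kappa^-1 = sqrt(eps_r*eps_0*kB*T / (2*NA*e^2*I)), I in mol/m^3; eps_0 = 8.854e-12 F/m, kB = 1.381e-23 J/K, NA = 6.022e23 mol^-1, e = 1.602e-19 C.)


Ionic strength I = 0.1123 * 1^2 * 1000 = 112.3 mol/m^3
kappa^-1 = sqrt(68 * 8.854e-12 * 1.381e-23 * 310 / (2 * 6.022e23 * (1.602e-19)^2 * 112.3))
kappa^-1 = 0.862 nm

0.862


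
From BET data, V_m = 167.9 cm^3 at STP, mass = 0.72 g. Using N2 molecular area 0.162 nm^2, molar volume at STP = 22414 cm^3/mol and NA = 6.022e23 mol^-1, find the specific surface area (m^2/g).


Number of moles in monolayer = V_m / 22414 = 167.9 / 22414 = 0.00749085
Number of molecules = moles * NA = 0.00749085 * 6.022e23
SA = molecules * sigma / mass
SA = (167.9 / 22414) * 6.022e23 * 0.162e-18 / 0.72
SA = 1015.0 m^2/g

1015.0


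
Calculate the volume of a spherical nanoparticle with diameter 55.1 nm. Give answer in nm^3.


Radius r = 55.1/2 = 27.55 nm
Volume V = (4/3) * pi * r^3
V = (4/3) * pi * (27.55)^3
V = 87589.78 nm^3

87589.78


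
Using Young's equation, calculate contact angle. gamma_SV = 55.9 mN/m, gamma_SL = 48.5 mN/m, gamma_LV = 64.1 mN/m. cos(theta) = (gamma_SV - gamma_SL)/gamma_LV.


cos(theta) = (gamma_SV - gamma_SL) / gamma_LV
cos(theta) = (55.9 - 48.5) / 64.1
cos(theta) = 0.115445
theta = arccos(0.115445) = 83.37 degrees

83.37
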